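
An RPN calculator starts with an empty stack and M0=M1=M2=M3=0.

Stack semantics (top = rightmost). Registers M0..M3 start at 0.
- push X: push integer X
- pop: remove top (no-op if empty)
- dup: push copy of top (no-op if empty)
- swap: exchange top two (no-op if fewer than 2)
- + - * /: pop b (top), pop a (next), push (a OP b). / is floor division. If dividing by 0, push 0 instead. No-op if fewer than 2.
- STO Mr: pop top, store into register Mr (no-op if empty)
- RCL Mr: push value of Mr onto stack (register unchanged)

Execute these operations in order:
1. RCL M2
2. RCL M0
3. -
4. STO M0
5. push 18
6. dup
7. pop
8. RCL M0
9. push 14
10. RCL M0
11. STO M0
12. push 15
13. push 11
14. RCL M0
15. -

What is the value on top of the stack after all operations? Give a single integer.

Answer: 11

Derivation:
After op 1 (RCL M2): stack=[0] mem=[0,0,0,0]
After op 2 (RCL M0): stack=[0,0] mem=[0,0,0,0]
After op 3 (-): stack=[0] mem=[0,0,0,0]
After op 4 (STO M0): stack=[empty] mem=[0,0,0,0]
After op 5 (push 18): stack=[18] mem=[0,0,0,0]
After op 6 (dup): stack=[18,18] mem=[0,0,0,0]
After op 7 (pop): stack=[18] mem=[0,0,0,0]
After op 8 (RCL M0): stack=[18,0] mem=[0,0,0,0]
After op 9 (push 14): stack=[18,0,14] mem=[0,0,0,0]
After op 10 (RCL M0): stack=[18,0,14,0] mem=[0,0,0,0]
After op 11 (STO M0): stack=[18,0,14] mem=[0,0,0,0]
After op 12 (push 15): stack=[18,0,14,15] mem=[0,0,0,0]
After op 13 (push 11): stack=[18,0,14,15,11] mem=[0,0,0,0]
After op 14 (RCL M0): stack=[18,0,14,15,11,0] mem=[0,0,0,0]
After op 15 (-): stack=[18,0,14,15,11] mem=[0,0,0,0]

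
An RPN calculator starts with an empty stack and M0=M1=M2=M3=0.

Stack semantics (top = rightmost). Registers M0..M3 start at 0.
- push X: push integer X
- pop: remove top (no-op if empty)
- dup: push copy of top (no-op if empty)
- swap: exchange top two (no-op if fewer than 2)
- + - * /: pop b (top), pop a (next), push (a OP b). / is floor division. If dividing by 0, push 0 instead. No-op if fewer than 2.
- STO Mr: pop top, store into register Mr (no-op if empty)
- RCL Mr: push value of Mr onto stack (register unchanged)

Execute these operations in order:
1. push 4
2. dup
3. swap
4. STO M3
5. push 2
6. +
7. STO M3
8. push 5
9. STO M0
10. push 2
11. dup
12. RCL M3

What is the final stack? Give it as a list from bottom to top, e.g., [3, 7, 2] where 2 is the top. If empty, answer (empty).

After op 1 (push 4): stack=[4] mem=[0,0,0,0]
After op 2 (dup): stack=[4,4] mem=[0,0,0,0]
After op 3 (swap): stack=[4,4] mem=[0,0,0,0]
After op 4 (STO M3): stack=[4] mem=[0,0,0,4]
After op 5 (push 2): stack=[4,2] mem=[0,0,0,4]
After op 6 (+): stack=[6] mem=[0,0,0,4]
After op 7 (STO M3): stack=[empty] mem=[0,0,0,6]
After op 8 (push 5): stack=[5] mem=[0,0,0,6]
After op 9 (STO M0): stack=[empty] mem=[5,0,0,6]
After op 10 (push 2): stack=[2] mem=[5,0,0,6]
After op 11 (dup): stack=[2,2] mem=[5,0,0,6]
After op 12 (RCL M3): stack=[2,2,6] mem=[5,0,0,6]

Answer: [2, 2, 6]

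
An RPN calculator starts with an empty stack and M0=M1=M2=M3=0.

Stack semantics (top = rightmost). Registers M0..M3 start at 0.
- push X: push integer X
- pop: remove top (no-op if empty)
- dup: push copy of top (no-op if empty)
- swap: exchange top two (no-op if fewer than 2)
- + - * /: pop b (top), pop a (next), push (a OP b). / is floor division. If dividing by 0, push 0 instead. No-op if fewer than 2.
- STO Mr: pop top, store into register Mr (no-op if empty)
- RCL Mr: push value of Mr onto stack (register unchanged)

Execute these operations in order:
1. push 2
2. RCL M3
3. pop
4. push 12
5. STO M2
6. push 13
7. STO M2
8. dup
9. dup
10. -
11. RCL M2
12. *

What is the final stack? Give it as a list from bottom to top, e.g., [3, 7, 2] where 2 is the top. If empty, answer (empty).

Answer: [2, 0]

Derivation:
After op 1 (push 2): stack=[2] mem=[0,0,0,0]
After op 2 (RCL M3): stack=[2,0] mem=[0,0,0,0]
After op 3 (pop): stack=[2] mem=[0,0,0,0]
After op 4 (push 12): stack=[2,12] mem=[0,0,0,0]
After op 5 (STO M2): stack=[2] mem=[0,0,12,0]
After op 6 (push 13): stack=[2,13] mem=[0,0,12,0]
After op 7 (STO M2): stack=[2] mem=[0,0,13,0]
After op 8 (dup): stack=[2,2] mem=[0,0,13,0]
After op 9 (dup): stack=[2,2,2] mem=[0,0,13,0]
After op 10 (-): stack=[2,0] mem=[0,0,13,0]
After op 11 (RCL M2): stack=[2,0,13] mem=[0,0,13,0]
After op 12 (*): stack=[2,0] mem=[0,0,13,0]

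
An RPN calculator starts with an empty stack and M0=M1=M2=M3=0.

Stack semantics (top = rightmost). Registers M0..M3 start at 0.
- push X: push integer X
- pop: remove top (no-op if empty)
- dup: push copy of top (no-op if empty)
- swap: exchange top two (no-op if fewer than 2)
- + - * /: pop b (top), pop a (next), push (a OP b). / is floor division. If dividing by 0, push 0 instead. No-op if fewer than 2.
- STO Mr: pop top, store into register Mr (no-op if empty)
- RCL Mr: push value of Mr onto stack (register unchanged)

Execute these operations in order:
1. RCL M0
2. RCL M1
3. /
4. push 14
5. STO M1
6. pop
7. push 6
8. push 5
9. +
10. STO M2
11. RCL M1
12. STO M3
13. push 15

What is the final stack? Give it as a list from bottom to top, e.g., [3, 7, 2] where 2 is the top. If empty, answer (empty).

After op 1 (RCL M0): stack=[0] mem=[0,0,0,0]
After op 2 (RCL M1): stack=[0,0] mem=[0,0,0,0]
After op 3 (/): stack=[0] mem=[0,0,0,0]
After op 4 (push 14): stack=[0,14] mem=[0,0,0,0]
After op 5 (STO M1): stack=[0] mem=[0,14,0,0]
After op 6 (pop): stack=[empty] mem=[0,14,0,0]
After op 7 (push 6): stack=[6] mem=[0,14,0,0]
After op 8 (push 5): stack=[6,5] mem=[0,14,0,0]
After op 9 (+): stack=[11] mem=[0,14,0,0]
After op 10 (STO M2): stack=[empty] mem=[0,14,11,0]
After op 11 (RCL M1): stack=[14] mem=[0,14,11,0]
After op 12 (STO M3): stack=[empty] mem=[0,14,11,14]
After op 13 (push 15): stack=[15] mem=[0,14,11,14]

Answer: [15]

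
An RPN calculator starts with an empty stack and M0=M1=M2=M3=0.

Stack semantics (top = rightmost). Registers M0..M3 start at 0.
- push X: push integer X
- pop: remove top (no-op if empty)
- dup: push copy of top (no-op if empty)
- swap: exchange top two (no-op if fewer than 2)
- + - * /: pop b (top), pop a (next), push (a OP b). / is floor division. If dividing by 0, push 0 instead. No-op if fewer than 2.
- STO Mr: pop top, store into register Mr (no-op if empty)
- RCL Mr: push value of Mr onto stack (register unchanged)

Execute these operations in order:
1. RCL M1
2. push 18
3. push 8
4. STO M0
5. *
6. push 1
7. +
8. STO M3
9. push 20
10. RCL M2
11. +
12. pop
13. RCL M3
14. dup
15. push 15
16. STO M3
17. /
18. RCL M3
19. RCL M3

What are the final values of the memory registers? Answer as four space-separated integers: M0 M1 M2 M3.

After op 1 (RCL M1): stack=[0] mem=[0,0,0,0]
After op 2 (push 18): stack=[0,18] mem=[0,0,0,0]
After op 3 (push 8): stack=[0,18,8] mem=[0,0,0,0]
After op 4 (STO M0): stack=[0,18] mem=[8,0,0,0]
After op 5 (*): stack=[0] mem=[8,0,0,0]
After op 6 (push 1): stack=[0,1] mem=[8,0,0,0]
After op 7 (+): stack=[1] mem=[8,0,0,0]
After op 8 (STO M3): stack=[empty] mem=[8,0,0,1]
After op 9 (push 20): stack=[20] mem=[8,0,0,1]
After op 10 (RCL M2): stack=[20,0] mem=[8,0,0,1]
After op 11 (+): stack=[20] mem=[8,0,0,1]
After op 12 (pop): stack=[empty] mem=[8,0,0,1]
After op 13 (RCL M3): stack=[1] mem=[8,0,0,1]
After op 14 (dup): stack=[1,1] mem=[8,0,0,1]
After op 15 (push 15): stack=[1,1,15] mem=[8,0,0,1]
After op 16 (STO M3): stack=[1,1] mem=[8,0,0,15]
After op 17 (/): stack=[1] mem=[8,0,0,15]
After op 18 (RCL M3): stack=[1,15] mem=[8,0,0,15]
After op 19 (RCL M3): stack=[1,15,15] mem=[8,0,0,15]

Answer: 8 0 0 15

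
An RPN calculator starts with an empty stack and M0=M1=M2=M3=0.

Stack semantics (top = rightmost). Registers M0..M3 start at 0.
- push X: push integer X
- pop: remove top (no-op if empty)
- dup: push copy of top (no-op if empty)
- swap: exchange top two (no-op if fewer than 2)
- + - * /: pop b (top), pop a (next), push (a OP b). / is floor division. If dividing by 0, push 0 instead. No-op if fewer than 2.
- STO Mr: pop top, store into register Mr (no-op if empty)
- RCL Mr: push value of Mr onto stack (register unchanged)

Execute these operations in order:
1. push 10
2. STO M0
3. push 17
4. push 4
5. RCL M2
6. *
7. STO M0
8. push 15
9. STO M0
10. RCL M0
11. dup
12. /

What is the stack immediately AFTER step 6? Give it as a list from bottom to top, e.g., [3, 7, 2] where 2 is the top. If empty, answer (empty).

After op 1 (push 10): stack=[10] mem=[0,0,0,0]
After op 2 (STO M0): stack=[empty] mem=[10,0,0,0]
After op 3 (push 17): stack=[17] mem=[10,0,0,0]
After op 4 (push 4): stack=[17,4] mem=[10,0,0,0]
After op 5 (RCL M2): stack=[17,4,0] mem=[10,0,0,0]
After op 6 (*): stack=[17,0] mem=[10,0,0,0]

[17, 0]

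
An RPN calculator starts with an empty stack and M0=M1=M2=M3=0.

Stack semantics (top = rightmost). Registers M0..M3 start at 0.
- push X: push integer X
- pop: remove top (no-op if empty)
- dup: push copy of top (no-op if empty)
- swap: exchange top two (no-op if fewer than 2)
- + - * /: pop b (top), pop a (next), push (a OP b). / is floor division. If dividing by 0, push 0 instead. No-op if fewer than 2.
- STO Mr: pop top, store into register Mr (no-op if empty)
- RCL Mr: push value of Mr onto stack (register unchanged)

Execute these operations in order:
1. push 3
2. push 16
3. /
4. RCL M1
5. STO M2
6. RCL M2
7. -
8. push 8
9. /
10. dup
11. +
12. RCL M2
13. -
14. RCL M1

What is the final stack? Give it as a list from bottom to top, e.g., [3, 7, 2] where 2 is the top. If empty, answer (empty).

After op 1 (push 3): stack=[3] mem=[0,0,0,0]
After op 2 (push 16): stack=[3,16] mem=[0,0,0,0]
After op 3 (/): stack=[0] mem=[0,0,0,0]
After op 4 (RCL M1): stack=[0,0] mem=[0,0,0,0]
After op 5 (STO M2): stack=[0] mem=[0,0,0,0]
After op 6 (RCL M2): stack=[0,0] mem=[0,0,0,0]
After op 7 (-): stack=[0] mem=[0,0,0,0]
After op 8 (push 8): stack=[0,8] mem=[0,0,0,0]
After op 9 (/): stack=[0] mem=[0,0,0,0]
After op 10 (dup): stack=[0,0] mem=[0,0,0,0]
After op 11 (+): stack=[0] mem=[0,0,0,0]
After op 12 (RCL M2): stack=[0,0] mem=[0,0,0,0]
After op 13 (-): stack=[0] mem=[0,0,0,0]
After op 14 (RCL M1): stack=[0,0] mem=[0,0,0,0]

Answer: [0, 0]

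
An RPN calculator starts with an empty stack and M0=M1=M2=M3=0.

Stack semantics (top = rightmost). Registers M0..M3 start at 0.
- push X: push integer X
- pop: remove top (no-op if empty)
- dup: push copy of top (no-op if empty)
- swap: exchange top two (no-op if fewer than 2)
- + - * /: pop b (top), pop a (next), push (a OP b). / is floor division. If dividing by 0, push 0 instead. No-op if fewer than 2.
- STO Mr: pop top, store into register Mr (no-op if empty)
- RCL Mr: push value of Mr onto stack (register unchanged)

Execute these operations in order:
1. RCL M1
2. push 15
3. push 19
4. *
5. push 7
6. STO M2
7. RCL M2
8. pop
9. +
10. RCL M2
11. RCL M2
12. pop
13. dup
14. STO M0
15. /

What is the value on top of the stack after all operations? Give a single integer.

Answer: 40

Derivation:
After op 1 (RCL M1): stack=[0] mem=[0,0,0,0]
After op 2 (push 15): stack=[0,15] mem=[0,0,0,0]
After op 3 (push 19): stack=[0,15,19] mem=[0,0,0,0]
After op 4 (*): stack=[0,285] mem=[0,0,0,0]
After op 5 (push 7): stack=[0,285,7] mem=[0,0,0,0]
After op 6 (STO M2): stack=[0,285] mem=[0,0,7,0]
After op 7 (RCL M2): stack=[0,285,7] mem=[0,0,7,0]
After op 8 (pop): stack=[0,285] mem=[0,0,7,0]
After op 9 (+): stack=[285] mem=[0,0,7,0]
After op 10 (RCL M2): stack=[285,7] mem=[0,0,7,0]
After op 11 (RCL M2): stack=[285,7,7] mem=[0,0,7,0]
After op 12 (pop): stack=[285,7] mem=[0,0,7,0]
After op 13 (dup): stack=[285,7,7] mem=[0,0,7,0]
After op 14 (STO M0): stack=[285,7] mem=[7,0,7,0]
After op 15 (/): stack=[40] mem=[7,0,7,0]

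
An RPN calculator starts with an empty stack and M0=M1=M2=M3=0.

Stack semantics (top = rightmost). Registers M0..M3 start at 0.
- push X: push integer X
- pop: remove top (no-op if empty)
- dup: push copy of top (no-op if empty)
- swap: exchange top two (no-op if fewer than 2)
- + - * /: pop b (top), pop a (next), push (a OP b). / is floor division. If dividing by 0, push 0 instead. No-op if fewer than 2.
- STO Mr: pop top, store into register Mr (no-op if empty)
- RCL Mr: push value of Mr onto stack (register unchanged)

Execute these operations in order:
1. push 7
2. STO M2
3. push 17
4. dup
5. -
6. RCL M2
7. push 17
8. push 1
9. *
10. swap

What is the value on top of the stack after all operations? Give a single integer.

After op 1 (push 7): stack=[7] mem=[0,0,0,0]
After op 2 (STO M2): stack=[empty] mem=[0,0,7,0]
After op 3 (push 17): stack=[17] mem=[0,0,7,0]
After op 4 (dup): stack=[17,17] mem=[0,0,7,0]
After op 5 (-): stack=[0] mem=[0,0,7,0]
After op 6 (RCL M2): stack=[0,7] mem=[0,0,7,0]
After op 7 (push 17): stack=[0,7,17] mem=[0,0,7,0]
After op 8 (push 1): stack=[0,7,17,1] mem=[0,0,7,0]
After op 9 (*): stack=[0,7,17] mem=[0,0,7,0]
After op 10 (swap): stack=[0,17,7] mem=[0,0,7,0]

Answer: 7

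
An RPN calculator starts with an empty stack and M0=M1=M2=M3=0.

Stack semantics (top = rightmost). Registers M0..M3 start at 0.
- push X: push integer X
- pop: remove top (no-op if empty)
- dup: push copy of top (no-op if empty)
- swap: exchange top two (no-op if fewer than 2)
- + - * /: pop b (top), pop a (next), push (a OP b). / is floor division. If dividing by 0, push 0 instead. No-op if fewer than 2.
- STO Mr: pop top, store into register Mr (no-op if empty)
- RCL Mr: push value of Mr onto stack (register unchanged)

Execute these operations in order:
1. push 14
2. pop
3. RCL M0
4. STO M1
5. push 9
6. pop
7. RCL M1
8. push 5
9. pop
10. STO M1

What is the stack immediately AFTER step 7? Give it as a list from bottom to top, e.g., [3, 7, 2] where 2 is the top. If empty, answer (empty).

After op 1 (push 14): stack=[14] mem=[0,0,0,0]
After op 2 (pop): stack=[empty] mem=[0,0,0,0]
After op 3 (RCL M0): stack=[0] mem=[0,0,0,0]
After op 4 (STO M1): stack=[empty] mem=[0,0,0,0]
After op 5 (push 9): stack=[9] mem=[0,0,0,0]
After op 6 (pop): stack=[empty] mem=[0,0,0,0]
After op 7 (RCL M1): stack=[0] mem=[0,0,0,0]

[0]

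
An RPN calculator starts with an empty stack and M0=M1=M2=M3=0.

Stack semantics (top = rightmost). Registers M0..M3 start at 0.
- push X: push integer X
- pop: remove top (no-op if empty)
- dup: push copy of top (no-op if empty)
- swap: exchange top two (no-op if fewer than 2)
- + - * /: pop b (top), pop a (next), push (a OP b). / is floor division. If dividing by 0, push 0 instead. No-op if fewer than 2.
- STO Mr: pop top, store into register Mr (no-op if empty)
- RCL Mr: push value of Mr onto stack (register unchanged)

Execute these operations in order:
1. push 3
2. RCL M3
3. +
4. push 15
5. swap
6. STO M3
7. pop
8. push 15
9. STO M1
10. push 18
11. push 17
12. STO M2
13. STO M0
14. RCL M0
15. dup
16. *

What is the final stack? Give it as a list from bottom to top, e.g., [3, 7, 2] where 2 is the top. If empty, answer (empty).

Answer: [324]

Derivation:
After op 1 (push 3): stack=[3] mem=[0,0,0,0]
After op 2 (RCL M3): stack=[3,0] mem=[0,0,0,0]
After op 3 (+): stack=[3] mem=[0,0,0,0]
After op 4 (push 15): stack=[3,15] mem=[0,0,0,0]
After op 5 (swap): stack=[15,3] mem=[0,0,0,0]
After op 6 (STO M3): stack=[15] mem=[0,0,0,3]
After op 7 (pop): stack=[empty] mem=[0,0,0,3]
After op 8 (push 15): stack=[15] mem=[0,0,0,3]
After op 9 (STO M1): stack=[empty] mem=[0,15,0,3]
After op 10 (push 18): stack=[18] mem=[0,15,0,3]
After op 11 (push 17): stack=[18,17] mem=[0,15,0,3]
After op 12 (STO M2): stack=[18] mem=[0,15,17,3]
After op 13 (STO M0): stack=[empty] mem=[18,15,17,3]
After op 14 (RCL M0): stack=[18] mem=[18,15,17,3]
After op 15 (dup): stack=[18,18] mem=[18,15,17,3]
After op 16 (*): stack=[324] mem=[18,15,17,3]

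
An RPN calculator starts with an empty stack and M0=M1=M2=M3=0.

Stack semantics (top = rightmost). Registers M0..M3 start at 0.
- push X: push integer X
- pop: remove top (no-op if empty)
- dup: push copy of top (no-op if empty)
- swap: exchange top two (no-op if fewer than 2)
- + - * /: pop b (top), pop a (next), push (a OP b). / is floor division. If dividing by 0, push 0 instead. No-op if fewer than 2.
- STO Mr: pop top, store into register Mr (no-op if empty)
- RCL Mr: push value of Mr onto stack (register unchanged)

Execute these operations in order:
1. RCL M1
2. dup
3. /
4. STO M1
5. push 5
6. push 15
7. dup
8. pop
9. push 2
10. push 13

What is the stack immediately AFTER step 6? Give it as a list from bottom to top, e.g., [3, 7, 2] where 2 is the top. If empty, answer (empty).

After op 1 (RCL M1): stack=[0] mem=[0,0,0,0]
After op 2 (dup): stack=[0,0] mem=[0,0,0,0]
After op 3 (/): stack=[0] mem=[0,0,0,0]
After op 4 (STO M1): stack=[empty] mem=[0,0,0,0]
After op 5 (push 5): stack=[5] mem=[0,0,0,0]
After op 6 (push 15): stack=[5,15] mem=[0,0,0,0]

[5, 15]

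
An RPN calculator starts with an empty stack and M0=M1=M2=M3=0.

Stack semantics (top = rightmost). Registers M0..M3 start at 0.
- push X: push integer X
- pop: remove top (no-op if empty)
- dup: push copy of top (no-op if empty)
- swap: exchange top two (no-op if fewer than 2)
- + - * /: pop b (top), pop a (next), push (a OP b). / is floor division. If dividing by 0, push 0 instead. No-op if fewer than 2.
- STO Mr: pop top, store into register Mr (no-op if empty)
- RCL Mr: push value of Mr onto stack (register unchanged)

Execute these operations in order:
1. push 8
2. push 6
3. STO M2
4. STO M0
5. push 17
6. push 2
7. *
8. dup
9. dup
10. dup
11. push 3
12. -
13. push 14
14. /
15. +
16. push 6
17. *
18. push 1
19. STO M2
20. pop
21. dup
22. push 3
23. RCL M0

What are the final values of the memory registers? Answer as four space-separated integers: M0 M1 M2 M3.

After op 1 (push 8): stack=[8] mem=[0,0,0,0]
After op 2 (push 6): stack=[8,6] mem=[0,0,0,0]
After op 3 (STO M2): stack=[8] mem=[0,0,6,0]
After op 4 (STO M0): stack=[empty] mem=[8,0,6,0]
After op 5 (push 17): stack=[17] mem=[8,0,6,0]
After op 6 (push 2): stack=[17,2] mem=[8,0,6,0]
After op 7 (*): stack=[34] mem=[8,0,6,0]
After op 8 (dup): stack=[34,34] mem=[8,0,6,0]
After op 9 (dup): stack=[34,34,34] mem=[8,0,6,0]
After op 10 (dup): stack=[34,34,34,34] mem=[8,0,6,0]
After op 11 (push 3): stack=[34,34,34,34,3] mem=[8,0,6,0]
After op 12 (-): stack=[34,34,34,31] mem=[8,0,6,0]
After op 13 (push 14): stack=[34,34,34,31,14] mem=[8,0,6,0]
After op 14 (/): stack=[34,34,34,2] mem=[8,0,6,0]
After op 15 (+): stack=[34,34,36] mem=[8,0,6,0]
After op 16 (push 6): stack=[34,34,36,6] mem=[8,0,6,0]
After op 17 (*): stack=[34,34,216] mem=[8,0,6,0]
After op 18 (push 1): stack=[34,34,216,1] mem=[8,0,6,0]
After op 19 (STO M2): stack=[34,34,216] mem=[8,0,1,0]
After op 20 (pop): stack=[34,34] mem=[8,0,1,0]
After op 21 (dup): stack=[34,34,34] mem=[8,0,1,0]
After op 22 (push 3): stack=[34,34,34,3] mem=[8,0,1,0]
After op 23 (RCL M0): stack=[34,34,34,3,8] mem=[8,0,1,0]

Answer: 8 0 1 0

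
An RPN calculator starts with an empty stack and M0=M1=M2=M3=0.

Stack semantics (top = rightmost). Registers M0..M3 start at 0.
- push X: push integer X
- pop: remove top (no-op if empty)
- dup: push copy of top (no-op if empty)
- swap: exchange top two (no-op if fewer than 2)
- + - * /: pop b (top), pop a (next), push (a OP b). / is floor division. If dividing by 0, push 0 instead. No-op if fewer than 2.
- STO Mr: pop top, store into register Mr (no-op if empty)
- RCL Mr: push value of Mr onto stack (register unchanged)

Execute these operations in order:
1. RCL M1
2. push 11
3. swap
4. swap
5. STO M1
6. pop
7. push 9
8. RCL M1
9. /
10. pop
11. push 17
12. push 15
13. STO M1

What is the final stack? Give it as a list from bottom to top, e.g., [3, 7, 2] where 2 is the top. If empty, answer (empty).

Answer: [17]

Derivation:
After op 1 (RCL M1): stack=[0] mem=[0,0,0,0]
After op 2 (push 11): stack=[0,11] mem=[0,0,0,0]
After op 3 (swap): stack=[11,0] mem=[0,0,0,0]
After op 4 (swap): stack=[0,11] mem=[0,0,0,0]
After op 5 (STO M1): stack=[0] mem=[0,11,0,0]
After op 6 (pop): stack=[empty] mem=[0,11,0,0]
After op 7 (push 9): stack=[9] mem=[0,11,0,0]
After op 8 (RCL M1): stack=[9,11] mem=[0,11,0,0]
After op 9 (/): stack=[0] mem=[0,11,0,0]
After op 10 (pop): stack=[empty] mem=[0,11,0,0]
After op 11 (push 17): stack=[17] mem=[0,11,0,0]
After op 12 (push 15): stack=[17,15] mem=[0,11,0,0]
After op 13 (STO M1): stack=[17] mem=[0,15,0,0]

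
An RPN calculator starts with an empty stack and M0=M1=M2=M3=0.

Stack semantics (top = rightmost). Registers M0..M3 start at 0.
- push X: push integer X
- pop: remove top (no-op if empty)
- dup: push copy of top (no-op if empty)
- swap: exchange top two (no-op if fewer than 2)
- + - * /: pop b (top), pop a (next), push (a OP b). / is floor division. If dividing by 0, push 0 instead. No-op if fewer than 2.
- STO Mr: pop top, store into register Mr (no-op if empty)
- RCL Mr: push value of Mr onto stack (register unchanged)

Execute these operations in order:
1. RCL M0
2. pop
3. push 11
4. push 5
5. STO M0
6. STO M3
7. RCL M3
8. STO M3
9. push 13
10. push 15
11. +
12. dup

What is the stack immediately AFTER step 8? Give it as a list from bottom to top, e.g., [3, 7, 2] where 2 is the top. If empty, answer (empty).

After op 1 (RCL M0): stack=[0] mem=[0,0,0,0]
After op 2 (pop): stack=[empty] mem=[0,0,0,0]
After op 3 (push 11): stack=[11] mem=[0,0,0,0]
After op 4 (push 5): stack=[11,5] mem=[0,0,0,0]
After op 5 (STO M0): stack=[11] mem=[5,0,0,0]
After op 6 (STO M3): stack=[empty] mem=[5,0,0,11]
After op 7 (RCL M3): stack=[11] mem=[5,0,0,11]
After op 8 (STO M3): stack=[empty] mem=[5,0,0,11]

(empty)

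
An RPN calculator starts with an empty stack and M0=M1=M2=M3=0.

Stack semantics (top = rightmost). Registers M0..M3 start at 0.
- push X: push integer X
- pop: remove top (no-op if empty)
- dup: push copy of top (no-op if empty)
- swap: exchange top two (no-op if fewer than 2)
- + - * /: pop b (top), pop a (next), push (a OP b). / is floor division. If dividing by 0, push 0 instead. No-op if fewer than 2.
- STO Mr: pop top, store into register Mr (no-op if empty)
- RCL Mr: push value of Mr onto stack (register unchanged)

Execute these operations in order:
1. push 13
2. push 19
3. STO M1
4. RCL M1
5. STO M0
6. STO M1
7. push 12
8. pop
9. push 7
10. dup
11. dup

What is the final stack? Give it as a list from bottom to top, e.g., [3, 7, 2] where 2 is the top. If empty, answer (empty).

Answer: [7, 7, 7]

Derivation:
After op 1 (push 13): stack=[13] mem=[0,0,0,0]
After op 2 (push 19): stack=[13,19] mem=[0,0,0,0]
After op 3 (STO M1): stack=[13] mem=[0,19,0,0]
After op 4 (RCL M1): stack=[13,19] mem=[0,19,0,0]
After op 5 (STO M0): stack=[13] mem=[19,19,0,0]
After op 6 (STO M1): stack=[empty] mem=[19,13,0,0]
After op 7 (push 12): stack=[12] mem=[19,13,0,0]
After op 8 (pop): stack=[empty] mem=[19,13,0,0]
After op 9 (push 7): stack=[7] mem=[19,13,0,0]
After op 10 (dup): stack=[7,7] mem=[19,13,0,0]
After op 11 (dup): stack=[7,7,7] mem=[19,13,0,0]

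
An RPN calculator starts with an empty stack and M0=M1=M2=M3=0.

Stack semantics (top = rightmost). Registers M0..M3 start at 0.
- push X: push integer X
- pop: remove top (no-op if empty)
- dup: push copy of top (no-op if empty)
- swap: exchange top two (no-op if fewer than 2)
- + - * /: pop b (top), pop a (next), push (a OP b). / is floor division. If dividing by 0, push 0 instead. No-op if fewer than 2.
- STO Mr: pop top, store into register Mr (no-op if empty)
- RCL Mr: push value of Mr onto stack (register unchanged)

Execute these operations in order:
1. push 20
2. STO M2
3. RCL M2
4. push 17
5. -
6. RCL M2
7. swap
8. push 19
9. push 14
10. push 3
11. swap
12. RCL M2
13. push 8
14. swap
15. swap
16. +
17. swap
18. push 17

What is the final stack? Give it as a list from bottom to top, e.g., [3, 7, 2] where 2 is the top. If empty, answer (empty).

After op 1 (push 20): stack=[20] mem=[0,0,0,0]
After op 2 (STO M2): stack=[empty] mem=[0,0,20,0]
After op 3 (RCL M2): stack=[20] mem=[0,0,20,0]
After op 4 (push 17): stack=[20,17] mem=[0,0,20,0]
After op 5 (-): stack=[3] mem=[0,0,20,0]
After op 6 (RCL M2): stack=[3,20] mem=[0,0,20,0]
After op 7 (swap): stack=[20,3] mem=[0,0,20,0]
After op 8 (push 19): stack=[20,3,19] mem=[0,0,20,0]
After op 9 (push 14): stack=[20,3,19,14] mem=[0,0,20,0]
After op 10 (push 3): stack=[20,3,19,14,3] mem=[0,0,20,0]
After op 11 (swap): stack=[20,3,19,3,14] mem=[0,0,20,0]
After op 12 (RCL M2): stack=[20,3,19,3,14,20] mem=[0,0,20,0]
After op 13 (push 8): stack=[20,3,19,3,14,20,8] mem=[0,0,20,0]
After op 14 (swap): stack=[20,3,19,3,14,8,20] mem=[0,0,20,0]
After op 15 (swap): stack=[20,3,19,3,14,20,8] mem=[0,0,20,0]
After op 16 (+): stack=[20,3,19,3,14,28] mem=[0,0,20,0]
After op 17 (swap): stack=[20,3,19,3,28,14] mem=[0,0,20,0]
After op 18 (push 17): stack=[20,3,19,3,28,14,17] mem=[0,0,20,0]

Answer: [20, 3, 19, 3, 28, 14, 17]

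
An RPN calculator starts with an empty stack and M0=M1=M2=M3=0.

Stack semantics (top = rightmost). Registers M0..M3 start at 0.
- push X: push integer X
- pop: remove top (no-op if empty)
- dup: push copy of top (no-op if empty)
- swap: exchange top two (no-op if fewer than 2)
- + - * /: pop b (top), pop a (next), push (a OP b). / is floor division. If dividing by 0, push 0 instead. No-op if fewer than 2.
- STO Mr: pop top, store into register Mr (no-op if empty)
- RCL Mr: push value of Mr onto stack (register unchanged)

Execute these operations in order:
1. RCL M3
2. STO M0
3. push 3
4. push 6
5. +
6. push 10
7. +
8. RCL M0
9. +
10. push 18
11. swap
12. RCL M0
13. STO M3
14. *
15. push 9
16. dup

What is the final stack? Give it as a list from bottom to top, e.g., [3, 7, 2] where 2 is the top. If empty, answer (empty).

Answer: [342, 9, 9]

Derivation:
After op 1 (RCL M3): stack=[0] mem=[0,0,0,0]
After op 2 (STO M0): stack=[empty] mem=[0,0,0,0]
After op 3 (push 3): stack=[3] mem=[0,0,0,0]
After op 4 (push 6): stack=[3,6] mem=[0,0,0,0]
After op 5 (+): stack=[9] mem=[0,0,0,0]
After op 6 (push 10): stack=[9,10] mem=[0,0,0,0]
After op 7 (+): stack=[19] mem=[0,0,0,0]
After op 8 (RCL M0): stack=[19,0] mem=[0,0,0,0]
After op 9 (+): stack=[19] mem=[0,0,0,0]
After op 10 (push 18): stack=[19,18] mem=[0,0,0,0]
After op 11 (swap): stack=[18,19] mem=[0,0,0,0]
After op 12 (RCL M0): stack=[18,19,0] mem=[0,0,0,0]
After op 13 (STO M3): stack=[18,19] mem=[0,0,0,0]
After op 14 (*): stack=[342] mem=[0,0,0,0]
After op 15 (push 9): stack=[342,9] mem=[0,0,0,0]
After op 16 (dup): stack=[342,9,9] mem=[0,0,0,0]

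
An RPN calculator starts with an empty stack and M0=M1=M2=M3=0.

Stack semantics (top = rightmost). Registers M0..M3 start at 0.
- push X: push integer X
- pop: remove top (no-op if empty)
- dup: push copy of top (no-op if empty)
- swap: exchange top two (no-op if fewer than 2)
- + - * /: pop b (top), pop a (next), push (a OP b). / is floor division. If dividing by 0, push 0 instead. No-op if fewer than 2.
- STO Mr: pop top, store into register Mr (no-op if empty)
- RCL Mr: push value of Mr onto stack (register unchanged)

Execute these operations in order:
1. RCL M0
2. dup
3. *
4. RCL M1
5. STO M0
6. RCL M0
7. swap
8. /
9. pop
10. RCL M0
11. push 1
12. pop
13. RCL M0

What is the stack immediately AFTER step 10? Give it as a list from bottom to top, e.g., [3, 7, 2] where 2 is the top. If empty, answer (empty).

After op 1 (RCL M0): stack=[0] mem=[0,0,0,0]
After op 2 (dup): stack=[0,0] mem=[0,0,0,0]
After op 3 (*): stack=[0] mem=[0,0,0,0]
After op 4 (RCL M1): stack=[0,0] mem=[0,0,0,0]
After op 5 (STO M0): stack=[0] mem=[0,0,0,0]
After op 6 (RCL M0): stack=[0,0] mem=[0,0,0,0]
After op 7 (swap): stack=[0,0] mem=[0,0,0,0]
After op 8 (/): stack=[0] mem=[0,0,0,0]
After op 9 (pop): stack=[empty] mem=[0,0,0,0]
After op 10 (RCL M0): stack=[0] mem=[0,0,0,0]

[0]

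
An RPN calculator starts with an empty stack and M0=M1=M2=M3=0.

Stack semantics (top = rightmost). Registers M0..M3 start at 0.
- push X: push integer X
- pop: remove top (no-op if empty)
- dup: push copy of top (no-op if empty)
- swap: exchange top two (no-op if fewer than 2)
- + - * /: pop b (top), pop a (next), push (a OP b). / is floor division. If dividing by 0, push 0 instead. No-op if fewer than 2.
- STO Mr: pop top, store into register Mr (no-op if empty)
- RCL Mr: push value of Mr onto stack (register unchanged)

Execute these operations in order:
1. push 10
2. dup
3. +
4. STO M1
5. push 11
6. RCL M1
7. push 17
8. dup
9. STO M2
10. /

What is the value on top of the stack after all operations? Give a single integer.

Answer: 1

Derivation:
After op 1 (push 10): stack=[10] mem=[0,0,0,0]
After op 2 (dup): stack=[10,10] mem=[0,0,0,0]
After op 3 (+): stack=[20] mem=[0,0,0,0]
After op 4 (STO M1): stack=[empty] mem=[0,20,0,0]
After op 5 (push 11): stack=[11] mem=[0,20,0,0]
After op 6 (RCL M1): stack=[11,20] mem=[0,20,0,0]
After op 7 (push 17): stack=[11,20,17] mem=[0,20,0,0]
After op 8 (dup): stack=[11,20,17,17] mem=[0,20,0,0]
After op 9 (STO M2): stack=[11,20,17] mem=[0,20,17,0]
After op 10 (/): stack=[11,1] mem=[0,20,17,0]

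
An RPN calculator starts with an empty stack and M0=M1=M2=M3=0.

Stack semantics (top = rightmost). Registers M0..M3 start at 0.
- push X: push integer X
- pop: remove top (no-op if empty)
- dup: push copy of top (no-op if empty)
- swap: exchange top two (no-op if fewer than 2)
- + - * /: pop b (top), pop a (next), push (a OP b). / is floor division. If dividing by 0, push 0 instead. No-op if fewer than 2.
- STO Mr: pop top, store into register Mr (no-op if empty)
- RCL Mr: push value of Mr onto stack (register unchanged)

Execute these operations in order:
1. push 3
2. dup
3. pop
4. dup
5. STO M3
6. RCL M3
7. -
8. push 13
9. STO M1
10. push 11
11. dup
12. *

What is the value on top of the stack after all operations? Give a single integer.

Answer: 121

Derivation:
After op 1 (push 3): stack=[3] mem=[0,0,0,0]
After op 2 (dup): stack=[3,3] mem=[0,0,0,0]
After op 3 (pop): stack=[3] mem=[0,0,0,0]
After op 4 (dup): stack=[3,3] mem=[0,0,0,0]
After op 5 (STO M3): stack=[3] mem=[0,0,0,3]
After op 6 (RCL M3): stack=[3,3] mem=[0,0,0,3]
After op 7 (-): stack=[0] mem=[0,0,0,3]
After op 8 (push 13): stack=[0,13] mem=[0,0,0,3]
After op 9 (STO M1): stack=[0] mem=[0,13,0,3]
After op 10 (push 11): stack=[0,11] mem=[0,13,0,3]
After op 11 (dup): stack=[0,11,11] mem=[0,13,0,3]
After op 12 (*): stack=[0,121] mem=[0,13,0,3]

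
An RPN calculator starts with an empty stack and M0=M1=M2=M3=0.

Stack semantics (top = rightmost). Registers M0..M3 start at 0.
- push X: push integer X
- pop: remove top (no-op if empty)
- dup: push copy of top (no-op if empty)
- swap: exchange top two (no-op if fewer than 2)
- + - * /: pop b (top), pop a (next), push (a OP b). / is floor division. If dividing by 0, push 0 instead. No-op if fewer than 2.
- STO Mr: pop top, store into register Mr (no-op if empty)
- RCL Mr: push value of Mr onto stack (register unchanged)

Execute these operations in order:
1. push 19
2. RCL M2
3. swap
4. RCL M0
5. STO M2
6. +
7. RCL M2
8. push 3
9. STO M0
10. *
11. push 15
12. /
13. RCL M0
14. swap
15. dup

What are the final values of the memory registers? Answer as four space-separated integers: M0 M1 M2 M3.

Answer: 3 0 0 0

Derivation:
After op 1 (push 19): stack=[19] mem=[0,0,0,0]
After op 2 (RCL M2): stack=[19,0] mem=[0,0,0,0]
After op 3 (swap): stack=[0,19] mem=[0,0,0,0]
After op 4 (RCL M0): stack=[0,19,0] mem=[0,0,0,0]
After op 5 (STO M2): stack=[0,19] mem=[0,0,0,0]
After op 6 (+): stack=[19] mem=[0,0,0,0]
After op 7 (RCL M2): stack=[19,0] mem=[0,0,0,0]
After op 8 (push 3): stack=[19,0,3] mem=[0,0,0,0]
After op 9 (STO M0): stack=[19,0] mem=[3,0,0,0]
After op 10 (*): stack=[0] mem=[3,0,0,0]
After op 11 (push 15): stack=[0,15] mem=[3,0,0,0]
After op 12 (/): stack=[0] mem=[3,0,0,0]
After op 13 (RCL M0): stack=[0,3] mem=[3,0,0,0]
After op 14 (swap): stack=[3,0] mem=[3,0,0,0]
After op 15 (dup): stack=[3,0,0] mem=[3,0,0,0]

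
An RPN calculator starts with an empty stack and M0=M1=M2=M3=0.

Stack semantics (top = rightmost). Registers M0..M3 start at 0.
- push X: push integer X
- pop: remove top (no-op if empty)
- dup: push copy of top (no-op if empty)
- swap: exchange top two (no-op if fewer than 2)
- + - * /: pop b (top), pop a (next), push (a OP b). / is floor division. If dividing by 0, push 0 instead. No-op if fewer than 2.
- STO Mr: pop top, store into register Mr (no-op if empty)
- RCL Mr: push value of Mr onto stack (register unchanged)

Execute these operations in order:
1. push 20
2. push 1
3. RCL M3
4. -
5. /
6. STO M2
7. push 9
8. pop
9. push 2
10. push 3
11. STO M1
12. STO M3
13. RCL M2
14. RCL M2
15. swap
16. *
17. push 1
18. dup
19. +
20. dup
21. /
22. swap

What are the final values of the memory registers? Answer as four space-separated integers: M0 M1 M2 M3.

Answer: 0 3 20 2

Derivation:
After op 1 (push 20): stack=[20] mem=[0,0,0,0]
After op 2 (push 1): stack=[20,1] mem=[0,0,0,0]
After op 3 (RCL M3): stack=[20,1,0] mem=[0,0,0,0]
After op 4 (-): stack=[20,1] mem=[0,0,0,0]
After op 5 (/): stack=[20] mem=[0,0,0,0]
After op 6 (STO M2): stack=[empty] mem=[0,0,20,0]
After op 7 (push 9): stack=[9] mem=[0,0,20,0]
After op 8 (pop): stack=[empty] mem=[0,0,20,0]
After op 9 (push 2): stack=[2] mem=[0,0,20,0]
After op 10 (push 3): stack=[2,3] mem=[0,0,20,0]
After op 11 (STO M1): stack=[2] mem=[0,3,20,0]
After op 12 (STO M3): stack=[empty] mem=[0,3,20,2]
After op 13 (RCL M2): stack=[20] mem=[0,3,20,2]
After op 14 (RCL M2): stack=[20,20] mem=[0,3,20,2]
After op 15 (swap): stack=[20,20] mem=[0,3,20,2]
After op 16 (*): stack=[400] mem=[0,3,20,2]
After op 17 (push 1): stack=[400,1] mem=[0,3,20,2]
After op 18 (dup): stack=[400,1,1] mem=[0,3,20,2]
After op 19 (+): stack=[400,2] mem=[0,3,20,2]
After op 20 (dup): stack=[400,2,2] mem=[0,3,20,2]
After op 21 (/): stack=[400,1] mem=[0,3,20,2]
After op 22 (swap): stack=[1,400] mem=[0,3,20,2]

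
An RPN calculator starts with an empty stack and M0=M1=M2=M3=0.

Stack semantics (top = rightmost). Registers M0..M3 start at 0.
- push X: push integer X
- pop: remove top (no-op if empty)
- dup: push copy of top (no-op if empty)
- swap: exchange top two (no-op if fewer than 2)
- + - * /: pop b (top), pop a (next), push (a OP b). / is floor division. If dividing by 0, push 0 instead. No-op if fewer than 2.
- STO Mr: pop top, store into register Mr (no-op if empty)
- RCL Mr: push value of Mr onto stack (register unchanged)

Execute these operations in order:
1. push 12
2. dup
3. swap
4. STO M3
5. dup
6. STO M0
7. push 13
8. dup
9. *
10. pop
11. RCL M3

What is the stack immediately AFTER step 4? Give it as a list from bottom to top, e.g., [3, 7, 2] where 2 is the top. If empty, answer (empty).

After op 1 (push 12): stack=[12] mem=[0,0,0,0]
After op 2 (dup): stack=[12,12] mem=[0,0,0,0]
After op 3 (swap): stack=[12,12] mem=[0,0,0,0]
After op 4 (STO M3): stack=[12] mem=[0,0,0,12]

[12]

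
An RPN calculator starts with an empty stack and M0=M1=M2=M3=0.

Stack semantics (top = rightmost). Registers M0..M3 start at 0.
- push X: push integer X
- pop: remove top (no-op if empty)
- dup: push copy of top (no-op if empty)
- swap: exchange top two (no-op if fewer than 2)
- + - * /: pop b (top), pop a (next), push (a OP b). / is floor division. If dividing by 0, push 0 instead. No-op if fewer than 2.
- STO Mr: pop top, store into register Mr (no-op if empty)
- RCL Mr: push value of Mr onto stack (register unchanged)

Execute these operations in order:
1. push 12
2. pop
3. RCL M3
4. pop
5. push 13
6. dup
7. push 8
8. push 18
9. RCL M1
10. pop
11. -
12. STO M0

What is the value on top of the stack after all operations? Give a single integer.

After op 1 (push 12): stack=[12] mem=[0,0,0,0]
After op 2 (pop): stack=[empty] mem=[0,0,0,0]
After op 3 (RCL M3): stack=[0] mem=[0,0,0,0]
After op 4 (pop): stack=[empty] mem=[0,0,0,0]
After op 5 (push 13): stack=[13] mem=[0,0,0,0]
After op 6 (dup): stack=[13,13] mem=[0,0,0,0]
After op 7 (push 8): stack=[13,13,8] mem=[0,0,0,0]
After op 8 (push 18): stack=[13,13,8,18] mem=[0,0,0,0]
After op 9 (RCL M1): stack=[13,13,8,18,0] mem=[0,0,0,0]
After op 10 (pop): stack=[13,13,8,18] mem=[0,0,0,0]
After op 11 (-): stack=[13,13,-10] mem=[0,0,0,0]
After op 12 (STO M0): stack=[13,13] mem=[-10,0,0,0]

Answer: 13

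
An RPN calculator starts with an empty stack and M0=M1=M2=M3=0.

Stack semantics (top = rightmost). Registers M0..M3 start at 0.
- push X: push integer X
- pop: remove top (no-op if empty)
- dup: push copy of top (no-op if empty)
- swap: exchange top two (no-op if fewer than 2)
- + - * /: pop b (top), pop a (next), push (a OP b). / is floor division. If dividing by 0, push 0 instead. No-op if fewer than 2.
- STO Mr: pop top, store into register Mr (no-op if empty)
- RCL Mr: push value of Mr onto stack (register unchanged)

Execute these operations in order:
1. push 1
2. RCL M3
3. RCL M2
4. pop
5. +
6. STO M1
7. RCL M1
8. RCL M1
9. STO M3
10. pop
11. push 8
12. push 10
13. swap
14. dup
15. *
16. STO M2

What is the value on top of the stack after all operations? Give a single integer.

Answer: 10

Derivation:
After op 1 (push 1): stack=[1] mem=[0,0,0,0]
After op 2 (RCL M3): stack=[1,0] mem=[0,0,0,0]
After op 3 (RCL M2): stack=[1,0,0] mem=[0,0,0,0]
After op 4 (pop): stack=[1,0] mem=[0,0,0,0]
After op 5 (+): stack=[1] mem=[0,0,0,0]
After op 6 (STO M1): stack=[empty] mem=[0,1,0,0]
After op 7 (RCL M1): stack=[1] mem=[0,1,0,0]
After op 8 (RCL M1): stack=[1,1] mem=[0,1,0,0]
After op 9 (STO M3): stack=[1] mem=[0,1,0,1]
After op 10 (pop): stack=[empty] mem=[0,1,0,1]
After op 11 (push 8): stack=[8] mem=[0,1,0,1]
After op 12 (push 10): stack=[8,10] mem=[0,1,0,1]
After op 13 (swap): stack=[10,8] mem=[0,1,0,1]
After op 14 (dup): stack=[10,8,8] mem=[0,1,0,1]
After op 15 (*): stack=[10,64] mem=[0,1,0,1]
After op 16 (STO M2): stack=[10] mem=[0,1,64,1]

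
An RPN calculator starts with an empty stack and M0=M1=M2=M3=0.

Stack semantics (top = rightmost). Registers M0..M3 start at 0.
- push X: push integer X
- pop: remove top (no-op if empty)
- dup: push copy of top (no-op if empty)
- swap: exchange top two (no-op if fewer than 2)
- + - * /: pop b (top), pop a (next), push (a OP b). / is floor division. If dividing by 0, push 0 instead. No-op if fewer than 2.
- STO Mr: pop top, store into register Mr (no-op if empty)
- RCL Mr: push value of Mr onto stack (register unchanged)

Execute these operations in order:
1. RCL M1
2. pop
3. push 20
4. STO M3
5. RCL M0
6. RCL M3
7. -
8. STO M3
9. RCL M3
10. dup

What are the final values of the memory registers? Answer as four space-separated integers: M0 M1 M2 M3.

Answer: 0 0 0 -20

Derivation:
After op 1 (RCL M1): stack=[0] mem=[0,0,0,0]
After op 2 (pop): stack=[empty] mem=[0,0,0,0]
After op 3 (push 20): stack=[20] mem=[0,0,0,0]
After op 4 (STO M3): stack=[empty] mem=[0,0,0,20]
After op 5 (RCL M0): stack=[0] mem=[0,0,0,20]
After op 6 (RCL M3): stack=[0,20] mem=[0,0,0,20]
After op 7 (-): stack=[-20] mem=[0,0,0,20]
After op 8 (STO M3): stack=[empty] mem=[0,0,0,-20]
After op 9 (RCL M3): stack=[-20] mem=[0,0,0,-20]
After op 10 (dup): stack=[-20,-20] mem=[0,0,0,-20]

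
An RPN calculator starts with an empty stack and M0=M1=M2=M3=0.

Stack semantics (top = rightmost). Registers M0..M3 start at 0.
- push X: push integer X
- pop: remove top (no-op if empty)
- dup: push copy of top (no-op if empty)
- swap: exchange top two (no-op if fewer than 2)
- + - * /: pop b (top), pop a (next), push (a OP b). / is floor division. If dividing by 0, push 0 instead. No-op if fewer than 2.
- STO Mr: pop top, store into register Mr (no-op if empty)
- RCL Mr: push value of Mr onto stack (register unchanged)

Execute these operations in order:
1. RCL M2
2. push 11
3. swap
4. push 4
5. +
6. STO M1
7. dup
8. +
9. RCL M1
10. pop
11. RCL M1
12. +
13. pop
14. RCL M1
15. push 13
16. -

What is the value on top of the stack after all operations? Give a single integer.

After op 1 (RCL M2): stack=[0] mem=[0,0,0,0]
After op 2 (push 11): stack=[0,11] mem=[0,0,0,0]
After op 3 (swap): stack=[11,0] mem=[0,0,0,0]
After op 4 (push 4): stack=[11,0,4] mem=[0,0,0,0]
After op 5 (+): stack=[11,4] mem=[0,0,0,0]
After op 6 (STO M1): stack=[11] mem=[0,4,0,0]
After op 7 (dup): stack=[11,11] mem=[0,4,0,0]
After op 8 (+): stack=[22] mem=[0,4,0,0]
After op 9 (RCL M1): stack=[22,4] mem=[0,4,0,0]
After op 10 (pop): stack=[22] mem=[0,4,0,0]
After op 11 (RCL M1): stack=[22,4] mem=[0,4,0,0]
After op 12 (+): stack=[26] mem=[0,4,0,0]
After op 13 (pop): stack=[empty] mem=[0,4,0,0]
After op 14 (RCL M1): stack=[4] mem=[0,4,0,0]
After op 15 (push 13): stack=[4,13] mem=[0,4,0,0]
After op 16 (-): stack=[-9] mem=[0,4,0,0]

Answer: -9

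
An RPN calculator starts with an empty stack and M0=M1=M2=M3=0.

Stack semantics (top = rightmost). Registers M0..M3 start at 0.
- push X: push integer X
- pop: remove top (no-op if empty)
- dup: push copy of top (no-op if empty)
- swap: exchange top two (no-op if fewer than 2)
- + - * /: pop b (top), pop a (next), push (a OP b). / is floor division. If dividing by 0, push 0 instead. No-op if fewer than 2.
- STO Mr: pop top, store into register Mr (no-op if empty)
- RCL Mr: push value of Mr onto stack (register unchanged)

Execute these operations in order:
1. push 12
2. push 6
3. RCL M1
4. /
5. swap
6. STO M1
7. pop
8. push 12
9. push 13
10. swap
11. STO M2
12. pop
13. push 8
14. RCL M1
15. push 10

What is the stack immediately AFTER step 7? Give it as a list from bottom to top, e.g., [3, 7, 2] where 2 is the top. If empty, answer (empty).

After op 1 (push 12): stack=[12] mem=[0,0,0,0]
After op 2 (push 6): stack=[12,6] mem=[0,0,0,0]
After op 3 (RCL M1): stack=[12,6,0] mem=[0,0,0,0]
After op 4 (/): stack=[12,0] mem=[0,0,0,0]
After op 5 (swap): stack=[0,12] mem=[0,0,0,0]
After op 6 (STO M1): stack=[0] mem=[0,12,0,0]
After op 7 (pop): stack=[empty] mem=[0,12,0,0]

(empty)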